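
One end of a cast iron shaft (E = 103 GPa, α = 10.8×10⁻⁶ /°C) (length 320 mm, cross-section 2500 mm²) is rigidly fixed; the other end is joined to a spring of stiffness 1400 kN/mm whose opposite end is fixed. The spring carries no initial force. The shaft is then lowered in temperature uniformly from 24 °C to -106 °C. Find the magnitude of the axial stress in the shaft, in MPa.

σ ≈ 91.8 MPa (tensile)

If the spring were absent the shaft would shorten by αΔT L = 10.8×10⁻⁶ × 130 × 320 = 0.4493 mm.
Let P be the tensile force in the spring. The shaft extends elastically by PL/(AE) and the spring stretches by P/k; together these equal δ_free.
So P = δ_free / [L/(AE) + 1/k] = 0.4493 / [ 320/(2500×103×10³) + 1/(1400×10³) ].
P = 0.4493 / 1.957×10⁻⁶ = 229600 N.
σ = P/A = 229600/2500 = 91.83 MPa.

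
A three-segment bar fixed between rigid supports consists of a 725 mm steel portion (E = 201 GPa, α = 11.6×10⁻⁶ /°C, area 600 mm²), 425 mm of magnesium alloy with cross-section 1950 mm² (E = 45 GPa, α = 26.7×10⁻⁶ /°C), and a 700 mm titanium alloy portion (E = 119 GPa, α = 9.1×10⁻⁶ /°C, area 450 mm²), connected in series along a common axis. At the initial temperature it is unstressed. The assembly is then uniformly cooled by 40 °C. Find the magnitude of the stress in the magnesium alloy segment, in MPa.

σ ≈ 22.4 MPa (tensile)

Free thermal contraction of the whole bar: Σ αᵢΔT Lᵢ = 11.6×10⁻⁶×40×725 + 26.7×10⁻⁶×40×425 + 9.1×10⁻⁶×40×700 = 1.045 mm.
The rigid supports impose zero overall length change; the single axial force P common to all segments must satisfy P Σ Lᵢ/(AᵢEᵢ) = δ_free.
The series flexibility is Σ Lᵢ/(AᵢEᵢ) = 725/(600×201×10³) + 425/(1950×45×10³) + 700/(450×119×10³) = 2.393×10⁻⁵ mm/N.
Hence P = δ_free / Σ(L/AE) = 1.045/2.393×10⁻⁵ = 43.68 kN (tensile).
σ_{magnesium alloy} = P / A = 43680 / 1950 = 22.4 MPa.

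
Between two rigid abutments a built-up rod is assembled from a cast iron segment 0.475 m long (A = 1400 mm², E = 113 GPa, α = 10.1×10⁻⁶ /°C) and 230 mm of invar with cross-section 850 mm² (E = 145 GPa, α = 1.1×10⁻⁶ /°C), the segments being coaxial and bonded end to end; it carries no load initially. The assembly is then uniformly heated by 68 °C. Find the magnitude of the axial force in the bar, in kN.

P ≈ 70.5 kN (compressive)

With the walls removed the bar would change length by δ_free = Σ αᵢΔT Lᵢ = 10.1×10⁻⁶×68×475 + 1.1×10⁻⁶×68×230 = 0.3434 mm.
The rigid supports impose zero overall length change; the single axial force P common to all segments must satisfy P Σ Lᵢ/(AᵢEᵢ) = δ_free.
The series flexibility is Σ Lᵢ/(AᵢEᵢ) = 475/(1400×113×10³) + 230/(850×145×10³) = 4.869×10⁻⁶ mm/N.
Hence P = δ_free / Σ(L/AE) = 0.3434/4.869×10⁻⁶ = 70.54 kN (compressive).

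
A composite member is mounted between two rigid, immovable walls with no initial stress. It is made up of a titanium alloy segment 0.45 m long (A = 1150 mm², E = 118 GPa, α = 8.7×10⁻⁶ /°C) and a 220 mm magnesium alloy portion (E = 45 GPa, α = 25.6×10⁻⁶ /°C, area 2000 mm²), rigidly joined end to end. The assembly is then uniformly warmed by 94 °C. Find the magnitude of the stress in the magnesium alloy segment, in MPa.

σ ≈ 77.9 MPa (compressive)

Free thermal expansion of the whole bar: Σ αᵢΔT Lᵢ = 8.7×10⁻⁶×94×450 + 25.6×10⁻⁶×94×220 = 0.8974 mm.
The rigid supports impose zero overall length change; the single axial force P common to all segments must satisfy P Σ Lᵢ/(AᵢEᵢ) = δ_free.
Σ Lᵢ/(AᵢEᵢ) = 450/(1150×118×10³) + 220/(2000×45×10³) = 5.761×10⁻⁶ mm/N.
So P = 0.8974 / 5.761×10⁻⁶ = 155.8 kN, compressive.
σ_{magnesium alloy} = P / A = 155800 / 2000 = 77.89 MPa.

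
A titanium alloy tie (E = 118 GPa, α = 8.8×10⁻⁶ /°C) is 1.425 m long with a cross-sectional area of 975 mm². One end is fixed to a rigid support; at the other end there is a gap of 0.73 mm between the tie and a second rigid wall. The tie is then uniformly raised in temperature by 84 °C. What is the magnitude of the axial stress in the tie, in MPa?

σ ≈ 26.8 MPa (compressive)

If the wall were absent the tie would grow by αΔT L = 8.8×10⁻⁶ × 84 × 1425 = 1.053 mm.
This exceeds the 0.73 mm gap, so the wall pushes back. The portion of expansion that must be recovered elastically is δ_free − gap = 1.053 − 0.73 = 0.3234 mm.
That suppressed elongation corresponds to σ = E·Δ/L = 118×10³ × 0.3234/1425 = 26.78 MPa.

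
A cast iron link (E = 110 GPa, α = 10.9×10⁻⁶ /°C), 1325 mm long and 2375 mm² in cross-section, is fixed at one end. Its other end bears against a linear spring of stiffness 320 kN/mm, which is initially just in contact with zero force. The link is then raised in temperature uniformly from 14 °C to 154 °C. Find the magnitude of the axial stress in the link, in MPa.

σ ≈ 104 MPa (compressive)

If the spring were absent the link would lengthen by αΔT L = 10.9×10⁻⁶ × 140 × 1325 = 2.022 mm.
Let P be the compressive force at the spring. The link shortens elastically by PL/(AE) and the spring compresses by P/k; together these equal δ_free.
P [ L/(AE) + 1/k ] = δ_free → P [ 1325/(2375×110×10³) + 1/(320×10³) ] = 2.022.
P = 2.022 / 8.197×10⁻⁶ = 246700 N.
σ = P/A = 246700/2375 = 103.9 MPa.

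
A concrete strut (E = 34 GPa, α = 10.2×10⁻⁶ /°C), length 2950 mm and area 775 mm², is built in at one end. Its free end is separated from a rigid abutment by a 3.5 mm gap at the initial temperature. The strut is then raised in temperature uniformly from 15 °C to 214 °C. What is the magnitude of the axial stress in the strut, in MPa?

σ ≈ 28.7 MPa (compressive)

Unrestrained expansion: δ_free = αΔT L = 10.2×10⁻⁶ × 199 × 2950 = 5.988 mm.
This exceeds the 3.5 mm gap, so the wall pushes back. The portion of expansion that must be recovered elastically is δ_free − gap = 5.988 − 3.5 = 2.488 mm.
So σ = E(δ_free − g)/L = 34×10³ × 2.488/2950 = 28.67 MPa.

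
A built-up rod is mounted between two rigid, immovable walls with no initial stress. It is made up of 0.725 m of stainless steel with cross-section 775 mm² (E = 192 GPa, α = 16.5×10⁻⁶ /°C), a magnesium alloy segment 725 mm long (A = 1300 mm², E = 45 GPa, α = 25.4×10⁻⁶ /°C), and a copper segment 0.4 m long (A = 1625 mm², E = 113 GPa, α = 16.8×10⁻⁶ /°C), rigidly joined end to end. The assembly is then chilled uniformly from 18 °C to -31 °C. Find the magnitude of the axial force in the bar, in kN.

Free thermal contraction of the whole bar: Σ αᵢΔT Lᵢ = 16.5×10⁻⁶×49×725 + 25.4×10⁻⁶×49×725 + 16.8×10⁻⁶×49×400 = 1.818 mm.
The walls prevent any net length change, so an axial force P (same in every segment) develops. Compatibility: P · Σ Lᵢ/(AᵢEᵢ) = δ_free.
The series flexibility is Σ Lᵢ/(AᵢEᵢ) = 725/(775×192×10³) + 725/(1300×45×10³) + 400/(1625×113×10³) = 1.944×10⁻⁵ mm/N.
P = 1.818 / 1.944×10⁻⁵ = 93490 N = 93.49 kN, tensile.

P ≈ 93.5 kN (tensile)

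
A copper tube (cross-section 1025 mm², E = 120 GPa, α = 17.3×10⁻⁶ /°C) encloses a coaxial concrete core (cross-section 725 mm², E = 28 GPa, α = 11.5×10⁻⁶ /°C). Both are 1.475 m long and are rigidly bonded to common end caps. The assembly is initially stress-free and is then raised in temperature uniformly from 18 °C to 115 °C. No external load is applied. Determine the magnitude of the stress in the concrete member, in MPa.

Both members must finish at the same length. With the larger α, the copper tends to over-expand; the plates restrain it, putting the copper in compression and the concrete in tension. With no external load the two internal forces are equal and opposite, magnitude P.
Compatibility of the two members (thermal + elastic change equal): (α₁ − α₂)ΔT = P·[1/(A₁E₁) + 1/(A₂E₂)].
|α₁ − α₂|·ΔT = 5.8×10⁻⁶ × 97 = 0.0005626.
1/(A₁E₁) + 1/(A₂E₂) = 1/(1025×120×10³) + 1/(725×28×10³) = 5.739×10⁻⁸ N⁻¹.
P = 0.0005626 / 5.739×10⁻⁸ = 9803 N = 9.803 kN.
σ_{concrete} = P/A₂ = 9803/725 = 13.52 MPa, tensile.

σ ≈ 13.5 MPa (tensile)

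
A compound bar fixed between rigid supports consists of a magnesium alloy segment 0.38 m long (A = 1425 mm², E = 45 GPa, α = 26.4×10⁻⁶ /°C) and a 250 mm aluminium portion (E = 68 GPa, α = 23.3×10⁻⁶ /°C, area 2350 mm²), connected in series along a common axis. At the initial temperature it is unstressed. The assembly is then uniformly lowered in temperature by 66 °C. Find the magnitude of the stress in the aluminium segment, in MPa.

If the supports were absent, the total length change would be Σ αᵢΔT Lᵢ = 26.4×10⁻⁶×66×380 + 23.3×10⁻⁶×66×250 = 1.047 mm.
Since the ends are fixed, an axial force P builds up, equal in every segment, with P · Σ Lᵢ/(AᵢEᵢ) = δ_free.
Σ Lᵢ/(AᵢEᵢ) = 380/(1425×45×10³) + 250/(2350×68×10³) = 7.49×10⁻⁶ mm/N.
Hence P = δ_free / Σ(L/AE) = 1.047/7.49×10⁻⁶ = 139.7 kN (tensile).
σ_{aluminium} = P / A = 139700 / 2350 = 59.46 MPa.

σ ≈ 59.5 MPa (tensile)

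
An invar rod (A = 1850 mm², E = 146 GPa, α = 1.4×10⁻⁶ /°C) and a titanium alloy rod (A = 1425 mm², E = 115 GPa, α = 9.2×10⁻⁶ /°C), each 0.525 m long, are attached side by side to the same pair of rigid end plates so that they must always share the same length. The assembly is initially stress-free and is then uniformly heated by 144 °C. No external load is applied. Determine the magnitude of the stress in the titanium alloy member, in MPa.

σ ≈ 80.4 MPa (compressive)

The titanium alloy has the larger α, so on heating it would change length more than the invar if both were free. The rigid plates force a common final length, so the titanium alloy is put into compression and the invar into tension, with equal and opposite forces P (no external load).
Setting the final lengths equal and cancelling L: (α₁ − α₂)ΔT = P/(A₁E₁) + P/(A₂E₂).
|α₁ − α₂|·ΔT = 7.8×10⁻⁶ × 144 = 0.001123.
1/(A₁E₁) + 1/(A₂E₂) = 1/(1850×146×10³) + 1/(1425×115×10³) = 9.805×10⁻⁹ N⁻¹.
P = 0.001123 / 9.805×10⁻⁹ = 114600 N = 114.6 kN.
σ_{titanium alloy} = P/A₂ = 114600/1425 = 80.39 MPa, compressive.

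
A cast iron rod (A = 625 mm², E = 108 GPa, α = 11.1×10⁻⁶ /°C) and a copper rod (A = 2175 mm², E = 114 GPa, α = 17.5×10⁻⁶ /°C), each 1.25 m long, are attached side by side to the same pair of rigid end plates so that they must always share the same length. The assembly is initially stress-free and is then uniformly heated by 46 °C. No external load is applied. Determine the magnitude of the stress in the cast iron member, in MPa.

The copper has the larger α, so on heating it would change length more than the cast iron if both were free. The rigid plates force a common final length, so the copper is put into compression and the cast iron into tension, with equal and opposite forces P (no external load).
Setting the final lengths equal and cancelling L: (α₁ − α₂)ΔT = P/(A₁E₁) + P/(A₂E₂).
|α₁ − α₂|·ΔT = 6.4×10⁻⁶ × 46 = 0.0002944.
1/(A₁E₁) + 1/(A₂E₂) = 1/(625×108×10³) + 1/(2175×114×10³) = 1.885×10⁻⁸ N⁻¹.
So P = 0.0002944 / 1.885×10⁻⁸ = 15.62 kN.
σ_{cast iron} = P/A₁ = 15620/625 = 24.99 MPa, tensile.

σ ≈ 25 MPa (tensile)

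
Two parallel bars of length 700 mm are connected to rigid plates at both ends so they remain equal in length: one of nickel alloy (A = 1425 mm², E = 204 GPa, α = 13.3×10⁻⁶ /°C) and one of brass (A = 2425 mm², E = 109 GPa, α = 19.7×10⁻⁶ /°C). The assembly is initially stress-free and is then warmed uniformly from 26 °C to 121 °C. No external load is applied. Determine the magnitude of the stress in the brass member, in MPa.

σ ≈ 34.7 MPa (compressive)

Both members must finish at the same length. With the larger α, the brass tends to over-expand; the plates restrain it, putting the brass in compression and the nickel alloy in tension. With no external load the two internal forces are equal and opposite, magnitude P.
Equating the net (thermal + elastic) strains gives |α₁ − α₂|·ΔT = P·[1/(A₁E₁) + 1/(A₂E₂)].
|α₁ − α₂|·ΔT = 6.4×10⁻⁶ × 95 = 0.000608.
1/(A₁E₁) + 1/(A₂E₂) = 1/(1425×204×10³) + 1/(2425×109×10³) = 7.223×10⁻⁹ N⁻¹.
P = 0.000608 / 7.223×10⁻⁹ = 84170 N = 84.17 kN.
σ_{brass} = P/A₂ = 84170/2425 = 34.71 MPa, compressive.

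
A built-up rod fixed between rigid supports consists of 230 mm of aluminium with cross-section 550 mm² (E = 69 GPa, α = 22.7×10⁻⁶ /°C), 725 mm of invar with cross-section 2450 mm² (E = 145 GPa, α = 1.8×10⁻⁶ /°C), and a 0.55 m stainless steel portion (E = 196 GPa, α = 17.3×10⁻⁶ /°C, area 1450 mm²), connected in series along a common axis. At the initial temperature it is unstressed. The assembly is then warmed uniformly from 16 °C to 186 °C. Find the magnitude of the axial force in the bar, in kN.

P ≈ 272 kN (compressive)

If the supports were absent, the total length change would be Σ αᵢΔT Lᵢ = 22.7×10⁻⁶×170×230 + 1.8×10⁻⁶×170×725 + 17.3×10⁻⁶×170×550 = 2.727 mm.
The rigid supports impose zero overall length change; the single axial force P common to all segments must satisfy P Σ Lᵢ/(AᵢEᵢ) = δ_free.
Σ Lᵢ/(AᵢEᵢ) = 230/(550×69×10³) + 725/(2450×145×10³) + 550/(1450×196×10³) = 1.004×10⁻⁵ mm/N.
P = 2.727 / 1.004×10⁻⁵ = 271700 N = 271.7 kN, compressive.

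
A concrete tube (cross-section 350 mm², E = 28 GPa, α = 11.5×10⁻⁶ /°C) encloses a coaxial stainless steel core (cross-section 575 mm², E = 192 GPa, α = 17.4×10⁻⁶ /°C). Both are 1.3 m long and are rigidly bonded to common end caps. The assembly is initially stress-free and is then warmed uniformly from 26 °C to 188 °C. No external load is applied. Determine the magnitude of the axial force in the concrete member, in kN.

P ≈ 8.6 kN (tensile in the concrete)

The stainless steel has the larger α, so on heating it would change length more than the concrete if both were free. The rigid plates force a common final length, so the stainless steel is put into compression and the concrete into tension, with equal and opposite forces P (no external load).
Equating the net (thermal + elastic) strains gives |α₁ − α₂|·ΔT = P·[1/(A₁E₁) + 1/(A₂E₂)].
|α₁ − α₂|·ΔT = 5.9×10⁻⁶ × 162 = 0.0009558.
1/(A₁E₁) + 1/(A₂E₂) = 1/(350×28×10³) + 1/(575×192×10³) = 1.111×10⁻⁷ N⁻¹.
P = 0.0009558 / 1.111×10⁻⁷ = 8603 N = 8.603 kN.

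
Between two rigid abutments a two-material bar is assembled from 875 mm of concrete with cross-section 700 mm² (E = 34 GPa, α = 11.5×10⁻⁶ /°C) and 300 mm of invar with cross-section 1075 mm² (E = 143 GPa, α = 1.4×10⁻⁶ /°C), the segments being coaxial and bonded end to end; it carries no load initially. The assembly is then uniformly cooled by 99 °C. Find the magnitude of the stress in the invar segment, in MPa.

If the supports were absent, the total length change would be Σ αᵢΔT Lᵢ = 11.5×10⁻⁶×99×875 + 1.4×10⁻⁶×99×300 = 1.038 mm.
Since the ends are fixed, an axial force P builds up, equal in every segment, with P · Σ Lᵢ/(AᵢEᵢ) = δ_free.
Σ Lᵢ/(AᵢEᵢ) = 875/(700×34×10³) + 300/(1075×143×10³) = 3.872×10⁻⁵ mm/N.
Hence P = δ_free / Σ(L/AE) = 1.038/3.872×10⁻⁵ = 26.8 kN (tensile).
σ_{invar} = P / A = 26800 / 1075 = 24.93 MPa.

σ ≈ 24.9 MPa (tensile)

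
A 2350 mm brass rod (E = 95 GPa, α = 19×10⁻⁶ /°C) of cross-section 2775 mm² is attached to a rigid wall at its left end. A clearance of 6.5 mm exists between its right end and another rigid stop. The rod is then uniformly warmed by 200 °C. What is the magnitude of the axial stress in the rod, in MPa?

Unrestrained expansion: δ_free = αΔT L = 19×10⁻⁶ × 200 × 2350 = 8.93 mm.
This exceeds the 6.5 mm gap, so the wall pushes back. The portion of expansion that must be recovered elastically is δ_free − gap = 8.93 − 6.5 = 2.43 mm.
Compatibility: PL/(AE) = 2.43 mm, so σ = P/A = E × (2.43/2350) = 98.23 MPa.

σ ≈ 98.2 MPa (compressive)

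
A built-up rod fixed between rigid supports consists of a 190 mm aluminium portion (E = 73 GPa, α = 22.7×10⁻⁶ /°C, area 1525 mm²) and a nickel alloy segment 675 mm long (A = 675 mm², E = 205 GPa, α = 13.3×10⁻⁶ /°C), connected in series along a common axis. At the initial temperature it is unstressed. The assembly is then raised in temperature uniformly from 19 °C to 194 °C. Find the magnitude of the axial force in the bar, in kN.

With the walls removed the bar would change length by δ_free = Σ αᵢΔT Lᵢ = 22.7×10⁻⁶×175×190 + 13.3×10⁻⁶×175×675 = 2.326 mm.
The walls prevent any net length change, so an axial force P (same in every segment) develops. Compatibility: P · Σ Lᵢ/(AᵢEᵢ) = δ_free.
The series flexibility is Σ Lᵢ/(AᵢEᵢ) = 190/(1525×73×10³) + 675/(675×205×10³) = 6.585×10⁻⁶ mm/N.
So P = 2.326 / 6.585×10⁻⁶ = 353.2 kN, compressive.

P ≈ 353 kN (compressive)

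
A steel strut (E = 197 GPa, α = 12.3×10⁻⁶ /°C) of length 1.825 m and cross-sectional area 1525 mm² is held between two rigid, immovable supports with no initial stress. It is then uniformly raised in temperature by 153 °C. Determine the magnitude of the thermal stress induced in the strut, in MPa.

The supports are rigid, so the total axial strain is zero. The restrained thermal strain is ε = αΔT = 12.3×10⁻⁶ × 153 = 1881.9×10⁻⁶.
Hence σ = E·αΔT = 197×10³ × 1881.9×10⁻⁶ = 370.7 MPa, compressive.

σ ≈ 371 MPa (compressive)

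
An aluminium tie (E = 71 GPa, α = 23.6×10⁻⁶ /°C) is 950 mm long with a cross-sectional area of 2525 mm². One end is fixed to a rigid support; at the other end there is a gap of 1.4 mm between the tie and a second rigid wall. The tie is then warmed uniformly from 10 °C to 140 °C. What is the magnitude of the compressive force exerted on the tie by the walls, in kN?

P ≈ 286 kN

If the wall were absent the tie would grow by αΔT L = 23.6×10⁻⁶ × 130 × 950 = 2.915 mm.
This exceeds the 1.4 mm gap, so the wall pushes back. The portion of expansion that must be recovered elastically is δ_free − gap = 2.915 − 1.4 = 1.515 mm.
Compatibility: PL/(AE) = 1.515 mm, so σ = P/A = E × (1.515/950) = 113.2 MPa.
P = σA = 113.2 × 2525 = 285.8 kN.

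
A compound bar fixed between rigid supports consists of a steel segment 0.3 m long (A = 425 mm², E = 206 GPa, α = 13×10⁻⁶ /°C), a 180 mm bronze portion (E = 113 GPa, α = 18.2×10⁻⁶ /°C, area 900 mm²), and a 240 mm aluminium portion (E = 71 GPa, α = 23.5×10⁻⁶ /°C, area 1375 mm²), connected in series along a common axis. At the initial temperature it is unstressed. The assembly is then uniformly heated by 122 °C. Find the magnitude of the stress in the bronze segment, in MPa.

With the walls removed the bar would change length by δ_free = Σ αᵢΔT Lᵢ = 13×10⁻⁶×122×300 + 18.2×10⁻⁶×122×180 + 23.5×10⁻⁶×122×240 = 1.564 mm.
The walls prevent any net length change, so an axial force P (same in every segment) develops. Compatibility: P · Σ Lᵢ/(AᵢEᵢ) = δ_free.
The series flexibility is Σ Lᵢ/(AᵢEᵢ) = 300/(425×206×10³) + 180/(900×113×10³) + 240/(1375×71×10³) = 7.655×10⁻⁶ mm/N.
Hence P = δ_free / Σ(L/AE) = 1.564/7.655×10⁻⁶ = 204.3 kN (compressive).
σ_{bronze} = P / A = 204300 / 900 = 226.9 MPa.

σ ≈ 227 MPa (compressive)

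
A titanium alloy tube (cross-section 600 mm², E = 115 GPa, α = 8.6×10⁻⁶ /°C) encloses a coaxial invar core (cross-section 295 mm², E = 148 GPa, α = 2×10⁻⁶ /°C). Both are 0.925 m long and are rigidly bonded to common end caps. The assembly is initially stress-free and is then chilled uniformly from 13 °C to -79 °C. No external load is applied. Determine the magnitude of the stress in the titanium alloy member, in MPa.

The titanium alloy has the larger α, so on cooling it would change length more than the invar if both were free. The rigid plates force a common final length, so the titanium alloy is put into tension and the invar into compression, with equal and opposite forces P (no external load).
Compatibility of the two members (thermal + elastic change equal): (α₁ − α₂)ΔT = P·[1/(A₁E₁) + 1/(A₂E₂)].
|α₁ − α₂|·ΔT = 6.6×10⁻⁶ × 92 = 0.0006072.
1/(A₁E₁) + 1/(A₂E₂) = 1/(600×115×10³) + 1/(295×148×10³) = 3.74×10⁻⁸ N⁻¹.
P = 0.0006072 / 3.74×10⁻⁸ = 16240 N = 16.24 kN.
σ_{titanium alloy} = P/A₁ = 16240/600 = 27.06 MPa, tensile.

σ ≈ 27.1 MPa (tensile)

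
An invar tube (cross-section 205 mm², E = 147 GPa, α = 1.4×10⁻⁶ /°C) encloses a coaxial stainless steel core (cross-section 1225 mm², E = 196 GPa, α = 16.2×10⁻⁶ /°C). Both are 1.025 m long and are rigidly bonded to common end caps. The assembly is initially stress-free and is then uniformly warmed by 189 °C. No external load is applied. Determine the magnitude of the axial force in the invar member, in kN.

Both members must finish at the same length. With the larger α, the stainless steel tends to over-expand; the plates restrain it, putting the stainless steel in compression and the invar in tension. With no external load the two internal forces are equal and opposite, magnitude P.
Compatibility of the two members (thermal + elastic change equal): (α₁ − α₂)ΔT = P·[1/(A₁E₁) + 1/(A₂E₂)].
|α₁ − α₂|·ΔT = 14.8×10⁻⁶ × 189 = 0.002797.
1/(A₁E₁) + 1/(A₂E₂) = 1/(205×147×10³) + 1/(1225×196×10³) = 3.735×10⁻⁸ N⁻¹.
P = 0.002797 / 3.735×10⁻⁸ = 74890 N = 74.89 kN.

P ≈ 74.9 kN (tensile in the invar)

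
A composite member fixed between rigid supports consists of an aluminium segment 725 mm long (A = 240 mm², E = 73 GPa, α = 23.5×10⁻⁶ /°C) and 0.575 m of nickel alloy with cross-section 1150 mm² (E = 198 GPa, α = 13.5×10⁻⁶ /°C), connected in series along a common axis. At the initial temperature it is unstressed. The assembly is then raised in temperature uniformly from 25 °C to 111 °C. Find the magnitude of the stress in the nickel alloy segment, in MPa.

With the walls removed the bar would change length by δ_free = Σ αᵢΔT Lᵢ = 23.5×10⁻⁶×86×725 + 13.5×10⁻⁶×86×575 = 2.133 mm.
The walls prevent any net length change, so an axial force P (same in every segment) develops. Compatibility: P · Σ Lᵢ/(AᵢEᵢ) = δ_free.
Σ Lᵢ/(AᵢEᵢ) = 725/(240×73×10³) + 575/(1150×198×10³) = 4.391×10⁻⁵ mm/N.
P = 2.133 / 4.391×10⁻⁵ = 48580 N = 48.58 kN, compressive.
σ_{nickel alloy} = P / A = 48580 / 1150 = 42.24 MPa.

σ ≈ 42.2 MPa (compressive)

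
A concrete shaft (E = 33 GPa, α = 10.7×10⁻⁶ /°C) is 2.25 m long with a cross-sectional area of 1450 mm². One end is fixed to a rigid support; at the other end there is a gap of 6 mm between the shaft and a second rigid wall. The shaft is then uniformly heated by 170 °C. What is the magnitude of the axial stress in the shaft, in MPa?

σ ≈ 0 MPa

Unrestrained expansion: δ_free = αΔT L = 10.7×10⁻⁶ × 170 × 2250 = 4.093 mm.
This is smaller than the 6 mm clearance, so the shaft expands freely without reaching the stop — the stress is zero.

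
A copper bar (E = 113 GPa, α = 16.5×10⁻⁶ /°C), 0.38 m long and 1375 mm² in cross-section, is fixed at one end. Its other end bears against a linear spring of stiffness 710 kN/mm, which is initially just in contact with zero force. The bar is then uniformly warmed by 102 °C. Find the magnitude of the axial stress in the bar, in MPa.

Free thermal expansion: δ_free = αΔT L = 16.5×10⁻⁶ × 102 × 380 = 0.6395 mm.
With a force P in the spring, the elastic change of the bar is PL/(AE) and that of the spring is P/k; compatibility requires their sum to equal δ_free.
P [ L/(AE) + 1/k ] = δ_free → P [ 380/(1375×113×10³) + 1/(710×10³) ] = 0.6395.
P = 0.6395 / 3.854×10⁻⁶ = 165900 N.
σ = P/A = 165900/1375 = 120.7 MPa.

σ ≈ 121 MPa (compressive)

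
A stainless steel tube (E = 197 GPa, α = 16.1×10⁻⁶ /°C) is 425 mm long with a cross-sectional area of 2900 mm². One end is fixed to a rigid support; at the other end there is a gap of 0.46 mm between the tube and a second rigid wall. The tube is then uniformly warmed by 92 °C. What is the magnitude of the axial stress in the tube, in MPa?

Unrestrained expansion: δ_free = αΔT L = 16.1×10⁻⁶ × 92 × 425 = 0.6295 mm.
This exceeds the 0.46 mm gap, so the wall pushes back. The portion of expansion that must be recovered elastically is δ_free − gap = 0.6295 − 0.46 = 0.1695 mm.
Compatibility: PL/(AE) = 0.1695 mm, so σ = P/A = E × (0.1695/425) = 78.57 MPa.

σ ≈ 78.6 MPa (compressive)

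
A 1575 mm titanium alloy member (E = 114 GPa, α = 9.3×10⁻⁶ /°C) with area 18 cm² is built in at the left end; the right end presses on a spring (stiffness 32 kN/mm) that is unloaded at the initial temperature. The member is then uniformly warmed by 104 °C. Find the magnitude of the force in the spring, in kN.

Free thermal expansion: δ_free = αΔT L = 9.3×10⁻⁶ × 104 × 1575 = 1.523 mm.
Let P be the compressive force at the spring. The member shortens elastically by PL/(AE) and the spring compresses by P/k; together these equal δ_free.
P [ L/(AE) + 1/k ] = δ_free → P [ 1575/(1800×114×10³) + 1/(32×10³) ] = 1.523.
P = 1.523 / 3.893×10⁻⁵ = 39130 N.

P ≈ 39.1 kN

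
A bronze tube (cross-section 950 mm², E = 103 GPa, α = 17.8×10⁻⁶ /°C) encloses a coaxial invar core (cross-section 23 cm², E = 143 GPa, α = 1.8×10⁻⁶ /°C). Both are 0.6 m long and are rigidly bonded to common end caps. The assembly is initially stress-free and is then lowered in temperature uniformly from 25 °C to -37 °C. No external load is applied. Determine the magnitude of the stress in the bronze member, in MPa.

σ ≈ 78.7 MPa (tensile)

Both members must finish at the same length. With the larger α, the bronze tends to over-contract; the plates restrain it, putting the bronze in tension and the invar in compression. With no external load the two internal forces are equal and opposite, magnitude P.
Setting the final lengths equal and cancelling L: (α₁ − α₂)ΔT = P/(A₁E₁) + P/(A₂E₂).
|α₁ − α₂|·ΔT = 16×10⁻⁶ × 62 = 0.000992.
1/(A₁E₁) + 1/(A₂E₂) = 1/(950×103×10³) + 1/(2300×143×10³) = 1.326×10⁻⁸ N⁻¹.
P = 0.000992 / 1.326×10⁻⁸ = 74810 N = 74.81 kN.
σ_{bronze} = P/A₁ = 74810/950 = 78.75 MPa, tensile.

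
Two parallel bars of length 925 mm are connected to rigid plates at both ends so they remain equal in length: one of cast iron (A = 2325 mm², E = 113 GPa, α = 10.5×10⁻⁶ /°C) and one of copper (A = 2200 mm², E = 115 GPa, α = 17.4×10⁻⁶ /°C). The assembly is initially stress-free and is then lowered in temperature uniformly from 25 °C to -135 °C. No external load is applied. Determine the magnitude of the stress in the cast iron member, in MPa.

The copper has the larger α, so on cooling it would change length more than the cast iron if both were free. The rigid plates force a common final length, so the copper is put into tension and the cast iron into compression, with equal and opposite forces P (no external load).
Setting the final lengths equal and cancelling L: (α₁ − α₂)ΔT = P/(A₁E₁) + P/(A₂E₂).
|α₁ − α₂|·ΔT = 6.9×10⁻⁶ × 160 = 0.001104.
1/(A₁E₁) + 1/(A₂E₂) = 1/(2325×113×10³) + 1/(2200×115×10³) = 7.759×10⁻⁹ N⁻¹.
P = 0.001104 / 7.759×10⁻⁹ = 142300 N = 142.3 kN.
σ_{cast iron} = P/A₁ = 142300/2325 = 61.2 MPa, compressive.

σ ≈ 61.2 MPa (compressive)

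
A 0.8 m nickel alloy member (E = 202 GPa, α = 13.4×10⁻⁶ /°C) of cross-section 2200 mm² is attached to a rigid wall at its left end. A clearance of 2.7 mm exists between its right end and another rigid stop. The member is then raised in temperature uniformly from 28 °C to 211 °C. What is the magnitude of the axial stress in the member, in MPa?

σ ≈ 0 MPa

Unrestrained expansion: δ_free = αΔT L = 13.4×10⁻⁶ × 183 × 800 = 1.962 mm.
This is smaller than the 2.7 mm clearance, so the member expands freely without reaching the stop — the stress is zero.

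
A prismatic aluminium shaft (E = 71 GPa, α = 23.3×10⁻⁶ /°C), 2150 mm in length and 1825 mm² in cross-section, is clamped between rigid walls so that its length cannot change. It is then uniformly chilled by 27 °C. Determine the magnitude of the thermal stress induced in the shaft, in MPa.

σ ≈ 44.7 MPa (tensile)

With length fixed, the mechanical strain must cancel the thermal strain αΔT = 23.3×10⁻⁶ × 27 = 629.1×10⁻⁶.
σ = EαΔT = 71×10³ × 23.3×10⁻⁶ × 27 = 44.67 MPa (tensile; the shaft is trying to contract).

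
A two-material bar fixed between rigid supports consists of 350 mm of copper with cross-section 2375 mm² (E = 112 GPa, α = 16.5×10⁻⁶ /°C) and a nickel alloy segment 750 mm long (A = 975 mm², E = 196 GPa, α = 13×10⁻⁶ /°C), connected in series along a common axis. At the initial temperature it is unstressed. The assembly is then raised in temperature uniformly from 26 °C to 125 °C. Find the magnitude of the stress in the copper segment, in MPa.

σ ≈ 123 MPa (compressive)

If the supports were absent, the total length change would be Σ αᵢΔT Lᵢ = 16.5×10⁻⁶×99×350 + 13×10⁻⁶×99×750 = 1.537 mm.
The walls prevent any net length change, so an axial force P (same in every segment) develops. Compatibility: P · Σ Lᵢ/(AᵢEᵢ) = δ_free.
The series flexibility is Σ Lᵢ/(AᵢEᵢ) = 350/(2375×112×10³) + 750/(975×196×10³) = 5.24×10⁻⁶ mm/N.
So P = 1.537 / 5.24×10⁻⁶ = 293.3 kN, compressive.
σ_{copper} = P / A = 293300 / 2375 = 123.5 MPa.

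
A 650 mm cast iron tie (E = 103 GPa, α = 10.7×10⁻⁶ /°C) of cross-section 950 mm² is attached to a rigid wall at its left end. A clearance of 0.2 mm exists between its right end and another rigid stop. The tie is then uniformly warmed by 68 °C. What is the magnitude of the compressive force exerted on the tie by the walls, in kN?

P ≈ 41.1 kN

If the wall were absent the tie would grow by αΔT L = 10.7×10⁻⁶ × 68 × 650 = 0.4729 mm.
The gap closes (δ_free > 0.2 mm) and the wall then resists a further 0.4729 − 0.2 = 0.2729 mm of expansion.
That suppressed elongation corresponds to σ = E·Δ/L = 103×10³ × 0.2729/650 = 43.25 MPa.
Force on the wall = σA = 43.25 × 950 mm² = 41.09 kN.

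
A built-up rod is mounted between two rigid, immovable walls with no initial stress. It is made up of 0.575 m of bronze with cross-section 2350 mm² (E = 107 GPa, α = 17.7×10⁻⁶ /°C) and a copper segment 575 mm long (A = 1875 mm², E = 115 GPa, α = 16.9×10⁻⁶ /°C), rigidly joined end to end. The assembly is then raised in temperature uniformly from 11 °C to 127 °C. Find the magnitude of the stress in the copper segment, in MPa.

σ ≈ 248 MPa (compressive)

If the supports were absent, the total length change would be Σ αᵢΔT Lᵢ = 17.7×10⁻⁶×116×575 + 16.9×10⁻⁶×116×575 = 2.308 mm.
The walls prevent any net length change, so an axial force P (same in every segment) develops. Compatibility: P · Σ Lᵢ/(AᵢEᵢ) = δ_free.
The series flexibility is Σ Lᵢ/(AᵢEᵢ) = 575/(2350×107×10³) + 575/(1875×115×10³) = 4.953×10⁻⁶ mm/N.
Hence P = δ_free / Σ(L/AE) = 2.308/4.953×10⁻⁶ = 465.9 kN (compressive).
σ_{copper} = P / A = 465900 / 1875 = 248.5 MPa.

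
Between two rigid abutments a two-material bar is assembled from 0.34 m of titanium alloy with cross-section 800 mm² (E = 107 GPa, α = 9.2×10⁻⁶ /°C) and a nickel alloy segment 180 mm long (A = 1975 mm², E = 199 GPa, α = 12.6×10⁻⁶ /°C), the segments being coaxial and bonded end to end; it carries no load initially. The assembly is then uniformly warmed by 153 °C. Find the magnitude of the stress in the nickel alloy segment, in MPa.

Free thermal expansion of the whole bar: Σ αᵢΔT Lᵢ = 9.2×10⁻⁶×153×340 + 12.6×10⁻⁶×153×180 = 0.8256 mm.
The rigid supports impose zero overall length change; the single axial force P common to all segments must satisfy P Σ Lᵢ/(AᵢEᵢ) = δ_free.
Σ Lᵢ/(AᵢEᵢ) = 340/(800×107×10³) + 180/(1975×199×10³) = 4.43×10⁻⁶ mm/N.
So P = 0.8256 / 4.43×10⁻⁶ = 186.4 kN, compressive.
σ_{nickel alloy} = P / A = 186400 / 1975 = 94.36 MPa.

σ ≈ 94.4 MPa (compressive)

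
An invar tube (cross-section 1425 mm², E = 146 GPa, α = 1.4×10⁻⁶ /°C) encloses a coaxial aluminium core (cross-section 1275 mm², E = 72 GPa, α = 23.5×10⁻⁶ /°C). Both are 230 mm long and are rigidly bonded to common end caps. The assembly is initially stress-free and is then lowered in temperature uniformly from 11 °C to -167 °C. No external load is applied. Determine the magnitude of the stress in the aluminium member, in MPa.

σ ≈ 197 MPa (tensile)

Equilibrium of a rigid end plate with no external load gives equal and opposite internal forces ±P in the two members. Since α_{aluminium} > α_{invar}, cooling drives the aluminium into tension and the invar into compression.
Equating the net (thermal + elastic) strains gives |α₁ − α₂|·ΔT = P·[1/(A₁E₁) + 1/(A₂E₂)].
|α₁ − α₂|·ΔT = 22.1×10⁻⁶ × 178 = 0.003934.
1/(A₁E₁) + 1/(A₂E₂) = 1/(1425×146×10³) + 1/(1275×72×10³) = 1.57×10⁻⁸ N⁻¹.
So P = 0.003934 / 1.57×10⁻⁸ = 250.6 kN.
σ_{aluminium} = P/A₂ = 250600/1275 = 196.5 MPa, tensile.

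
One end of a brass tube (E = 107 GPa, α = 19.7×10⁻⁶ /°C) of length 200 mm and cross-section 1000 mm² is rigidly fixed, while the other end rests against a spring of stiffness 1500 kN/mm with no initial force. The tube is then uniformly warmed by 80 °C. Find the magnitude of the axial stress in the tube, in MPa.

σ ≈ 124 MPa (compressive)

If the spring were absent the tube would lengthen by αΔT L = 19.7×10⁻⁶ × 80 × 200 = 0.3152 mm.
Let P be the compressive force at the spring. The tube shortens elastically by PL/(AE) and the spring compresses by P/k; together these equal δ_free.
So P = δ_free / [L/(AE) + 1/k] = 0.3152 / [ 200/(1000×107×10³) + 1/(1500×10³) ].
P = 0.3152 / 2.536×10⁻⁶ = 124300 N.
σ = P/A = 124300/1000 = 124.3 MPa.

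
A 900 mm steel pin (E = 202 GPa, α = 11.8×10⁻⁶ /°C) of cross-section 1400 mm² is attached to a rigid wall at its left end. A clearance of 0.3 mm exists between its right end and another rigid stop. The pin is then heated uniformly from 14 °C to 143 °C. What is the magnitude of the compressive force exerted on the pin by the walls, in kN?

P ≈ 336 kN

If the wall were absent the pin would grow by αΔT L = 11.8×10⁻⁶ × 129 × 900 = 1.37 mm.
The gap closes (δ_free > 0.3 mm) and the wall then resists a further 1.37 − 0.3 = 1.07 mm of expansion.
That suppressed elongation corresponds to σ = E·Δ/L = 202×10³ × 1.07/900 = 240.2 MPa.
Force on the wall = σA = 240.2 × 1400 mm² = 336.2 kN.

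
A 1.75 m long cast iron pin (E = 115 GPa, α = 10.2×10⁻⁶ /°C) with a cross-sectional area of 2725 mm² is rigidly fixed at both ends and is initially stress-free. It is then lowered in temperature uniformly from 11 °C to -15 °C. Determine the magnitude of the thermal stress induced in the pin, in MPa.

The supports are rigid, so the total axial strain is zero. The restrained thermal strain is ε = αΔT = 10.2×10⁻⁶ × 26 = 265.2×10⁻⁶.
Hence σ = E·αΔT = 115×10³ × 265.2×10⁻⁶ = 30.5 MPa, tensile.

σ ≈ 30.5 MPa (tensile)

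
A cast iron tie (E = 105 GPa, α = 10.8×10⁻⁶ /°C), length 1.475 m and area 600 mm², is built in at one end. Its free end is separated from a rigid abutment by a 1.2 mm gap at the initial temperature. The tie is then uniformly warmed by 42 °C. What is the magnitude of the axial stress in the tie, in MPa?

Unrestrained expansion: δ_free = αΔT L = 10.8×10⁻⁶ × 42 × 1475 = 0.6691 mm.
Since δ_free = 0.669 mm is less than the 1.2 mm gap, the tie never touches the wall. No axial force develops.

σ ≈ 0 MPa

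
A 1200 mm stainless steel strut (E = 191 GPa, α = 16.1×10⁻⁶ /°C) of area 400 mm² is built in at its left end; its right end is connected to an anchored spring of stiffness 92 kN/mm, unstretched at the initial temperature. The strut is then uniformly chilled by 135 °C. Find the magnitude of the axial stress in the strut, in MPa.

σ ≈ 245 MPa (tensile)

Free thermal contraction: δ_free = αΔT L = 16.1×10⁻⁶ × 135 × 1200 = 2.608 mm.
Let P be the tensile force in the spring. The strut extends elastically by PL/(AE) and the spring stretches by P/k; together these equal δ_free.
So P = δ_free / [L/(AE) + 1/k] = 2.608 / [ 1200/(400×191×10³) + 1/(92×10³) ].
P = 2.608 / 2.658×10⁻⁵ = 98140 N.
σ = P/A = 98140/400 = 245.3 MPa.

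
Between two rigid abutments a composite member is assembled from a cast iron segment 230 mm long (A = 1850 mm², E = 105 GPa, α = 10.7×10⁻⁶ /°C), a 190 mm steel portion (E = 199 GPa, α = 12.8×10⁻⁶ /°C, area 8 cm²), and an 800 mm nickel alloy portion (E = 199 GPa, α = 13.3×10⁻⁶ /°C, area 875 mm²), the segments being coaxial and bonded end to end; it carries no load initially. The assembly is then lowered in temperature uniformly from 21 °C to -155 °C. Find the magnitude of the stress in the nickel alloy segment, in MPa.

With the walls removed the bar would change length by δ_free = Σ αᵢΔT Lᵢ = 10.7×10⁻⁶×176×230 + 12.8×10⁻⁶×176×190 + 13.3×10⁻⁶×176×800 = 2.734 mm.
The walls prevent any net length change, so an axial force P (same in every segment) develops. Compatibility: P · Σ Lᵢ/(AᵢEᵢ) = δ_free.
The series flexibility is Σ Lᵢ/(AᵢEᵢ) = 230/(1850×105×10³) + 190/(800×199×10³) + 800/(875×199×10³) = 6.972×10⁻⁶ mm/N.
P = 2.734 / 6.972×10⁻⁶ = 392100 N = 392.1 kN, tensile.
σ_{nickel alloy} = P / A = 392100 / 875 = 448.1 MPa.

σ ≈ 448 MPa (tensile)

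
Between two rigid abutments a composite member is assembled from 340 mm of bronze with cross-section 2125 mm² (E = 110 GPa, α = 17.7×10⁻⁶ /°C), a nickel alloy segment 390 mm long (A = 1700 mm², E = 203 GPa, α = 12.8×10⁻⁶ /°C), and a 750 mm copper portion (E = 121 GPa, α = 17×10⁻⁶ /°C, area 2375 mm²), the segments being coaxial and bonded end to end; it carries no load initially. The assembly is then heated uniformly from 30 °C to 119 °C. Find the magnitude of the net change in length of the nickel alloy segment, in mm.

|ΔL| ≈ 0.0158 mm

With the walls removed the bar would change length by δ_free = Σ αᵢΔT Lᵢ = 17.7×10⁻⁶×89×340 + 12.8×10⁻⁶×89×390 + 17×10⁻⁶×89×750 = 2.115 mm.
Since the ends are fixed, an axial force P builds up, equal in every segment, with P · Σ Lᵢ/(AᵢEᵢ) = δ_free.
The series flexibility is Σ Lᵢ/(AᵢEᵢ) = 340/(2125×110×10³) + 390/(1700×203×10³) + 750/(2375×121×10³) = 5.194×10⁻⁶ mm/N.
Hence P = δ_free / Σ(L/AE) = 2.115/5.194×10⁻⁶ = 407.1 kN (compressive).
For the nickel alloy segment, free thermal change = 12.8×10⁻⁶×89×390 = 0.4443 mm and elastic change from P = 407100×390/(1700×203×10³) = 0.4601 mm; these oppose, so the net change is 0.0158 mm (segment shortens).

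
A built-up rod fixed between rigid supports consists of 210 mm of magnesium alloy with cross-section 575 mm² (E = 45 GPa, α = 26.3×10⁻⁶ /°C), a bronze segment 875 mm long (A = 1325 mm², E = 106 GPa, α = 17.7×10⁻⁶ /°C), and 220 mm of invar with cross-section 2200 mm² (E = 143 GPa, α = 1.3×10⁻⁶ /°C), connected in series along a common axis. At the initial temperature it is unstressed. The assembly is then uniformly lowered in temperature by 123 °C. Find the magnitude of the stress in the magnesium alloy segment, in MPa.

σ ≈ 303 MPa (tensile)

Free thermal contraction of the whole bar: Σ αᵢΔT Lᵢ = 26.3×10⁻⁶×123×210 + 17.7×10⁻⁶×123×875 + 1.3×10⁻⁶×123×220 = 2.619 mm.
Since the ends are fixed, an axial force P builds up, equal in every segment, with P · Σ Lᵢ/(AᵢEᵢ) = δ_free.
Σ Lᵢ/(AᵢEᵢ) = 210/(575×45×10³) + 875/(1325×106×10³) + 220/(2200×143×10³) = 1.505×10⁻⁵ mm/N.
P = 2.619 / 1.505×10⁻⁵ = 174100 N = 174.1 kN, tensile.
σ_{magnesium alloy} = P / A = 174100 / 575 = 302.8 MPa.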